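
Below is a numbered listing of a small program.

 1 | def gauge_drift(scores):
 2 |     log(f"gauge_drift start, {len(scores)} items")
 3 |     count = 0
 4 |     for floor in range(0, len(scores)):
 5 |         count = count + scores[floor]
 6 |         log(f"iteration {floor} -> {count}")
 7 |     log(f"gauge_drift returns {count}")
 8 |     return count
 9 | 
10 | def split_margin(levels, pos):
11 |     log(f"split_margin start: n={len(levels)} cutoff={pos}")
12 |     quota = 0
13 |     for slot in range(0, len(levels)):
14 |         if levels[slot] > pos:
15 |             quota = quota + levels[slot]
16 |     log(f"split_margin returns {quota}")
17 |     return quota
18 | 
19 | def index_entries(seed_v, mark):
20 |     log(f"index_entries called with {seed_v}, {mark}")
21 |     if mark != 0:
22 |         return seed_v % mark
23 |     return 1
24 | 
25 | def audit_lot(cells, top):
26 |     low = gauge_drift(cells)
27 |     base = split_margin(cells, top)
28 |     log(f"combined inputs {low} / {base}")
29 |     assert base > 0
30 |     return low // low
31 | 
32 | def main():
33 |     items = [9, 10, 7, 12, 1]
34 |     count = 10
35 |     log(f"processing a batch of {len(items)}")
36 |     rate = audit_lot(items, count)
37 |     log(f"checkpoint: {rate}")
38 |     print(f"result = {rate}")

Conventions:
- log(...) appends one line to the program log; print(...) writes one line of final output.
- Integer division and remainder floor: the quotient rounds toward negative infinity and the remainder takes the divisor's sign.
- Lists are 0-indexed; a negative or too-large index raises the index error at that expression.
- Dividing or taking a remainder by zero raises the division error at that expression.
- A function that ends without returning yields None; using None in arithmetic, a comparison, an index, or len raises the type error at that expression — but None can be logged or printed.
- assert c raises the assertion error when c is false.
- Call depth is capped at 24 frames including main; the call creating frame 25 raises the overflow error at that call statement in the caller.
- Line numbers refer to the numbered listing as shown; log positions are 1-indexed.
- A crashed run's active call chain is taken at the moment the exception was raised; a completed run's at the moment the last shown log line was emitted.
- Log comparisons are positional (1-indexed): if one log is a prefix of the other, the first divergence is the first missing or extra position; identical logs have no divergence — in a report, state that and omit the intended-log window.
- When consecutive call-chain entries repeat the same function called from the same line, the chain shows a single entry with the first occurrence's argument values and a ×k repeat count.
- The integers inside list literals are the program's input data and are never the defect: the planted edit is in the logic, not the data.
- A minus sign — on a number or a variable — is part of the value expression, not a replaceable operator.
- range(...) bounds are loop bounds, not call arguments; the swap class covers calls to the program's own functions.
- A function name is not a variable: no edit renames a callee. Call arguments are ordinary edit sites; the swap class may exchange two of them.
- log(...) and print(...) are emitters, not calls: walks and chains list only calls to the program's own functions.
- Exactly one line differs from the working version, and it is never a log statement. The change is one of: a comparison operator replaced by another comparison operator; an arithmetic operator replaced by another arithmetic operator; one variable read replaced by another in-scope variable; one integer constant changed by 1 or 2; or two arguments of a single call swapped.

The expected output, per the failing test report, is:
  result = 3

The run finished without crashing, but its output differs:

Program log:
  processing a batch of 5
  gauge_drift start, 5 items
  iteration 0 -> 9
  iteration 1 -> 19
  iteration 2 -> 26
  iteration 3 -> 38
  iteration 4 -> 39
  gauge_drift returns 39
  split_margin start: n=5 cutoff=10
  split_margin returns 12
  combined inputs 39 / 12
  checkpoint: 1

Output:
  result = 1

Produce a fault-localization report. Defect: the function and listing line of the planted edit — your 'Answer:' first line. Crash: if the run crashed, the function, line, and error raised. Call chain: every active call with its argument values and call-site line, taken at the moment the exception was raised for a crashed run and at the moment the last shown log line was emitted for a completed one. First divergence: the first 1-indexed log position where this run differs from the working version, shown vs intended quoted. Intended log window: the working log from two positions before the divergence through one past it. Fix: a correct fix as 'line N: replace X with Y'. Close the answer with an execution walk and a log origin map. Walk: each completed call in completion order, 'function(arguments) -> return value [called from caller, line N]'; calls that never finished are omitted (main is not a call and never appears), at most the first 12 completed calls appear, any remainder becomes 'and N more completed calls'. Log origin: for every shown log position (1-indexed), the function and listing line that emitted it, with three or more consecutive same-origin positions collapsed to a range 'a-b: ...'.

Answer: the defect is in audit_lot at line 30.
Key fact: Position 12 is the first bad log line: 'checkpoint: 1' should read 'checkpoint: 3'.
Call chain: main.
First divergence: position 12; shown 'checkpoint: 1' vs intended 'checkpoint: 3'.
Intended log window:
  10: split_margin returns 12
  11: combined inputs 39 / 12
  12: checkpoint: 3
Execution walk:
  gauge_drift([9, 10, 7, 12, 1]) -> 39  [called from audit_lot, line 26]
  split_margin([9, 10, 7, 12, 1], 10) -> 12  [called from audit_lot, line 27]
  audit_lot([9, 10, 7, 12, 1], 10) -> 1  [called from main, line 36]
Log origins:
  1: emitted by main (line 35)
  2: emitted by gauge_drift (line 2)
  3-7: emitted by gauge_drift (line 6)
  8: emitted by gauge_drift (line 7)
  9: emitted by split_margin (line 11)
  10: emitted by split_margin (line 16)
  11: emitted by audit_lot (line 28)
  12: emitted by main (line 37)
A correct fix: line 30: replace `low // low` with `low // base`.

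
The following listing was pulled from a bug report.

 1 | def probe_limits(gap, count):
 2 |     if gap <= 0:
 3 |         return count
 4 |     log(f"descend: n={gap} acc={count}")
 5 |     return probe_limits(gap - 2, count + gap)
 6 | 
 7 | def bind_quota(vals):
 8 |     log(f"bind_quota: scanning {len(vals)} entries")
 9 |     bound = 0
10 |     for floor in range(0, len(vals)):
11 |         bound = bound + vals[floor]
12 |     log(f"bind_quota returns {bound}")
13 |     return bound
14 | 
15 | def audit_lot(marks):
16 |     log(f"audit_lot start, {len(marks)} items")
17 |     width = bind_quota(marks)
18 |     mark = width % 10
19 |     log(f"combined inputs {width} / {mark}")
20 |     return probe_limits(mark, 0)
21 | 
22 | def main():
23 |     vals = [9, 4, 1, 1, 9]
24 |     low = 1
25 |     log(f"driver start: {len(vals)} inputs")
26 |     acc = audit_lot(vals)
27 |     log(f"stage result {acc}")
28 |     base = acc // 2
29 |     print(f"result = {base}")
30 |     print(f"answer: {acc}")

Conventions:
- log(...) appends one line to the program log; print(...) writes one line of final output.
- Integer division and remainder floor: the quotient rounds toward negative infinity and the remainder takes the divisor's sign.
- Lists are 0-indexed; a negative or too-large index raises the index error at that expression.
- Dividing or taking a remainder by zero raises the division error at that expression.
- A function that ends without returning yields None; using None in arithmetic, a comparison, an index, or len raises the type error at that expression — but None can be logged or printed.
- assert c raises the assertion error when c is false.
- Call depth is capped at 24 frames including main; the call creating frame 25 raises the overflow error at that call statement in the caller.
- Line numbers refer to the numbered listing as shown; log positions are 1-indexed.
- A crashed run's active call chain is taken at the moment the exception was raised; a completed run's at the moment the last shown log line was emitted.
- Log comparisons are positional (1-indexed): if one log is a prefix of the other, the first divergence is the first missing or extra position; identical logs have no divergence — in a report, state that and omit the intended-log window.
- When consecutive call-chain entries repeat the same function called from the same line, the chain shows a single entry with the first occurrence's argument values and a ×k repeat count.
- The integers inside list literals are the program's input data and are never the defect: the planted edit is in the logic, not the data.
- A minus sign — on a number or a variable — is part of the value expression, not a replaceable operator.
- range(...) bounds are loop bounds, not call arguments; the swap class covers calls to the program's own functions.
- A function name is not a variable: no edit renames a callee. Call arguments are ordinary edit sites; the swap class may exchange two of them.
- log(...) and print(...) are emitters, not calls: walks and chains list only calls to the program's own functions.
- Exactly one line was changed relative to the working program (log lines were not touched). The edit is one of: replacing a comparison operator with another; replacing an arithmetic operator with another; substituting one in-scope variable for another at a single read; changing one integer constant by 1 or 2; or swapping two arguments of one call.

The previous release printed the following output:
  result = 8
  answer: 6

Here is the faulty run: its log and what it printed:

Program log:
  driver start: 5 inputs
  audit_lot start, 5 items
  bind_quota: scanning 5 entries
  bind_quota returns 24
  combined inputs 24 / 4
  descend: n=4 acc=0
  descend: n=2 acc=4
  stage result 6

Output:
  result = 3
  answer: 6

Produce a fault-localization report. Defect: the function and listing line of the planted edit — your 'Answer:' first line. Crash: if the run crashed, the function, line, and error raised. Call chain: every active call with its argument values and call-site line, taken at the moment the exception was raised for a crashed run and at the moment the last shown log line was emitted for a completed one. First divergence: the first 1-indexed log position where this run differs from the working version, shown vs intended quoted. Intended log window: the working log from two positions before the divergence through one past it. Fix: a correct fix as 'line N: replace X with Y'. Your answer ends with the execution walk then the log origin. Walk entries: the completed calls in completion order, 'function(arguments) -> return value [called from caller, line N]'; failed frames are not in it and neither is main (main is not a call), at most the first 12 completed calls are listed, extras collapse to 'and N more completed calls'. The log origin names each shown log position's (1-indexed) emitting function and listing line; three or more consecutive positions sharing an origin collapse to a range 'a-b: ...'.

Answer: the defect is in main at line 28.
Key observation: The two runs log identically and part ways only at the printed values.
Call chain: main.
First divergence: none; the two logs match at every position.
Execution walk:
  bind_quota([9, 4, 1, 1, 9]) -> 24  [called from audit_lot, line 17]
  probe_limits(0, 6) -> 6  [called from probe_limits, line 5]
  probe_limits(2, 4) -> 6  [called from probe_limits, line 5]
  probe_limits(4, 0) -> 6  [called from audit_lot, line 20]
  audit_lot([9, 4, 1, 1, 9]) -> 6  [called from main, line 26]
Log origins:
  1: logged in main at line 25
  2: logged in audit_lot at line 16
  3: logged in bind_quota at line 8
  4: logged in bind_quota at line 12
  5: logged in audit_lot at line 19
  6: logged in probe_limits at line 4
  7: logged in probe_limits at line 4
  8: logged in main at line 27
A correct fix: line 28: replace `//` with `+`.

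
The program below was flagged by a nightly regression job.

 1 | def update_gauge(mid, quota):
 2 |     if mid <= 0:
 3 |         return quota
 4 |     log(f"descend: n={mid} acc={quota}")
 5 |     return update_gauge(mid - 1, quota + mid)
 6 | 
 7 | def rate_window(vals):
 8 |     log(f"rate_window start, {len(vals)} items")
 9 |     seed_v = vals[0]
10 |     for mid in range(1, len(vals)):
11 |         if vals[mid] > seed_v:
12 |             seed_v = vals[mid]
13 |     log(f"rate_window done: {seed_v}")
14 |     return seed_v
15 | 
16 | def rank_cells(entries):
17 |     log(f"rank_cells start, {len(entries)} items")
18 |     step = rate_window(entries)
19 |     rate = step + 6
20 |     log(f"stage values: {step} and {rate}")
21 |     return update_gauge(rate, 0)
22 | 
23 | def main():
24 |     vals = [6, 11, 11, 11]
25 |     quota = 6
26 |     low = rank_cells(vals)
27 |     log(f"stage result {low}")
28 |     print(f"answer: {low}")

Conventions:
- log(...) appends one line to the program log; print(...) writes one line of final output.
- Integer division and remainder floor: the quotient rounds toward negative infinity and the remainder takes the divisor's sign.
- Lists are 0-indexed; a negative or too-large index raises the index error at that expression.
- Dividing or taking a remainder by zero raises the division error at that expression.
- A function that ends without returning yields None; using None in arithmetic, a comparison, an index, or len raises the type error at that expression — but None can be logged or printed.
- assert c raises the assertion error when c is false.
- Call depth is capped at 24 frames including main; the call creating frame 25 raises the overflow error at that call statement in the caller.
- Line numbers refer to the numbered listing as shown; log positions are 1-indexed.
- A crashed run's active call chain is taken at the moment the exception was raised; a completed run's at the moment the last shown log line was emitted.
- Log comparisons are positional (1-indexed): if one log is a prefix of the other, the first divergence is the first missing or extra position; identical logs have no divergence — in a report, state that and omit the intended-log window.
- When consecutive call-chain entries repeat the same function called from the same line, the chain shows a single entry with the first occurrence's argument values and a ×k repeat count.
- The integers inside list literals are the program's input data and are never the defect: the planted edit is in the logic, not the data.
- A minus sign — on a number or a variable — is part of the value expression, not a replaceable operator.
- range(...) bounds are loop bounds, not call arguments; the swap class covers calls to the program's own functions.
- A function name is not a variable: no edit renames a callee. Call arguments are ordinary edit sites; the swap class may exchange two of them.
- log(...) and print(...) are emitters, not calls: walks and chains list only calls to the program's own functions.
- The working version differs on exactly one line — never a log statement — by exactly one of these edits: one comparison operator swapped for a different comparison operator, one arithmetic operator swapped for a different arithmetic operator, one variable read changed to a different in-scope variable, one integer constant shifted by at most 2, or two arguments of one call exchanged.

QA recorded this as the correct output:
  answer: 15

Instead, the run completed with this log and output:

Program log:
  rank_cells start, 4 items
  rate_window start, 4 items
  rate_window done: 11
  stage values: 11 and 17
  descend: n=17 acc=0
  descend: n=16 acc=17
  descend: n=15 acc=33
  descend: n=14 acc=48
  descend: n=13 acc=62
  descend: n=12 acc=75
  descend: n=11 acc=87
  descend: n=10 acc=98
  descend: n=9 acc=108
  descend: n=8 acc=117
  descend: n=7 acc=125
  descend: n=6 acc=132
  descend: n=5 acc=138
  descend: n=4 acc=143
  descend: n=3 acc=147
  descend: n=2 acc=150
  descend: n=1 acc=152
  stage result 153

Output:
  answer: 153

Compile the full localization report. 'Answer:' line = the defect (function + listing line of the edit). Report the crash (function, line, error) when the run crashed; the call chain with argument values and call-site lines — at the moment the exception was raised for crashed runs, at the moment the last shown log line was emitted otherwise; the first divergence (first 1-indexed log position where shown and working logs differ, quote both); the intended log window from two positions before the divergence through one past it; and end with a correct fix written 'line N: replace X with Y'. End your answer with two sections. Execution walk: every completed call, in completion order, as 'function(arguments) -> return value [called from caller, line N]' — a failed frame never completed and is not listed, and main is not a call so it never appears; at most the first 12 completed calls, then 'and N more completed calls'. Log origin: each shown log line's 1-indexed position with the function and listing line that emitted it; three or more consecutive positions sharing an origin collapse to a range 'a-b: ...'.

Answer: the defect is in rank_cells at line 19.
Key fact: Everything matches until log position 4, which reads 'stage values: 11 and 17' in place of 'stage values: 11 and 5'.
Call chain: main.
First divergence: position 4; shown 'stage values: 11 and 17' vs intended 'stage values: 11 and 5'.
Intended log window:
  2: rate_window start, 4 items
  3: rate_window done: 11
  4: stage values: 11 and 5
  5: descend: n=5 acc=0
Execution walk:
  rate_window([6, 11, 11, 11]) -> 11  [called from rank_cells, line 18]
  update_gauge(0, 153) -> 153  [called from update_gauge, line 5]
  update_gauge(1, 152) -> 153  [called from update_gauge, line 5]
  update_gauge(2, 150) -> 153  [called from update_gauge, line 5]
  update_gauge(3, 147) -> 153  [called from update_gauge, line 5]
  update_gauge(4, 143) -> 153  [called from update_gauge, line 5]
  update_gauge(5, 138) -> 153  [called from update_gauge, line 5]
  update_gauge(6, 132) -> 153  [called from update_gauge, line 5]
  update_gauge(7, 125) -> 153  [called from update_gauge, line 5]
  update_gauge(8, 117) -> 153  [called from update_gauge, line 5]
  update_gauge(9, 108) -> 153  [called from update_gauge, line 5]
  update_gauge(10, 98) -> 153  [called from update_gauge, line 5]
  ... and 8 more completed calls
Log line origins:
  1: logged in rank_cells at line 17
  2: logged in rate_window at line 8
  3: logged in rate_window at line 13
  4: logged in rank_cells at line 20
  5-21: logged in update_gauge at line 4
  22: logged in main at line 27
A correct fix: line 19: replace `+` with `%`.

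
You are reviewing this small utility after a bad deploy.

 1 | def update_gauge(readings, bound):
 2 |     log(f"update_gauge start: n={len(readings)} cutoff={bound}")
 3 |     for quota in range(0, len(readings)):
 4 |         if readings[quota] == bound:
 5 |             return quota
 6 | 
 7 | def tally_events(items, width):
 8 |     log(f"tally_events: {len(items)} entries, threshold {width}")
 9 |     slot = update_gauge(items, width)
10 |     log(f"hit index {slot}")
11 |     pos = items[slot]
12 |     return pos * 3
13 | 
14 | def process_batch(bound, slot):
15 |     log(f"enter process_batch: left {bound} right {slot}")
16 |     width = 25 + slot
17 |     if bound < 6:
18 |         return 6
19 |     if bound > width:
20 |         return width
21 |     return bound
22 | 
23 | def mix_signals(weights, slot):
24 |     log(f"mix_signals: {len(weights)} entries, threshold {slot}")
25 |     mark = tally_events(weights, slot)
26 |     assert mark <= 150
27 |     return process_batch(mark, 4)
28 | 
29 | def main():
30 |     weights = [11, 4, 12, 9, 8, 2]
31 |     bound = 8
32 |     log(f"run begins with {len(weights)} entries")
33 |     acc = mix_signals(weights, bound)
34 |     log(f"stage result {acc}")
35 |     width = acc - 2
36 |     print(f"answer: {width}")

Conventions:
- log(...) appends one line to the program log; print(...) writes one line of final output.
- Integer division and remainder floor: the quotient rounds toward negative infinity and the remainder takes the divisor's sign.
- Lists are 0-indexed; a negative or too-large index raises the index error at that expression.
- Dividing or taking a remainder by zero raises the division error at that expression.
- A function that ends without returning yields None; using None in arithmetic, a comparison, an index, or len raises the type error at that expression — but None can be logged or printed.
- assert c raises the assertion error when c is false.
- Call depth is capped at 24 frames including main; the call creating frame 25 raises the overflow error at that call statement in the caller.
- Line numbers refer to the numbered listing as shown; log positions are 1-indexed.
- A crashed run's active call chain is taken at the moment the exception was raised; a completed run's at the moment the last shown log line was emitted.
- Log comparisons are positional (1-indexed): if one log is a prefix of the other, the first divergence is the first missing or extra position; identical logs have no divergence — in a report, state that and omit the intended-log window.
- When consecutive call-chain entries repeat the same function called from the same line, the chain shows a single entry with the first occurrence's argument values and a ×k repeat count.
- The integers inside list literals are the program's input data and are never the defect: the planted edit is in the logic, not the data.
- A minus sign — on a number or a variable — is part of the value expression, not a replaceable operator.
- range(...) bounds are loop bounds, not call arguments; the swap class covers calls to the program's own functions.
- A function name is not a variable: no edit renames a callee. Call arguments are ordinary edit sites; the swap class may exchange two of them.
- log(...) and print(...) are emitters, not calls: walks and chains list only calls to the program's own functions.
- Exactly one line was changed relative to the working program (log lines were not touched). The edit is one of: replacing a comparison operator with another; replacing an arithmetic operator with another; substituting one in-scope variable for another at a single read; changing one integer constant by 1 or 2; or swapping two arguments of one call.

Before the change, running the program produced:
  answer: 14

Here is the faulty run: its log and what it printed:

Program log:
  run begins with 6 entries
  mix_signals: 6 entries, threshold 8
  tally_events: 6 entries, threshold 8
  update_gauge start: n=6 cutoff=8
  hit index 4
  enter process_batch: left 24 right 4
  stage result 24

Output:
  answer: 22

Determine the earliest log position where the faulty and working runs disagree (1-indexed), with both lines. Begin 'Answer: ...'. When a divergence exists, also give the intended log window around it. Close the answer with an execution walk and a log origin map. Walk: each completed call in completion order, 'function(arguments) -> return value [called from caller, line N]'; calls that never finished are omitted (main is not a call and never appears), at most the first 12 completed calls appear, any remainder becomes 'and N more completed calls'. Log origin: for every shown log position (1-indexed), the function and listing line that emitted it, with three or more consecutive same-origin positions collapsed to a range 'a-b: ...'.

Answer: at position 6 the run shows 'enter process_batch: left 24 right 4' where the working version logs 'enter process_batch: left 16 right 4'.
Intended log window:
  4: update_gauge start: n=6 cutoff=8
  5: hit index 4
  6: enter process_batch: left 16 right 4
  7: stage result 16
Execution walk:
  update_gauge([11, 4, 12, 9, 8, 2], 8) -> 4  [called from tally_events, line 9]
  tally_events([11, 4, 12, 9, 8, 2], 8) -> 24  [called from mix_signals, line 25]
  process_batch(24, 4) -> 24  [called from mix_signals, line 27]
  mix_signals([11, 4, 12, 9, 8, 2], 8) -> 24  [called from main, line 33]
Log origin:
  1 — main, line 32
  2 — mix_signals, line 24
  3 — tally_events, line 8
  4 — update_gauge, line 2
  5 — tally_events, line 10
  6 — process_batch, line 15
  7 — main, line 34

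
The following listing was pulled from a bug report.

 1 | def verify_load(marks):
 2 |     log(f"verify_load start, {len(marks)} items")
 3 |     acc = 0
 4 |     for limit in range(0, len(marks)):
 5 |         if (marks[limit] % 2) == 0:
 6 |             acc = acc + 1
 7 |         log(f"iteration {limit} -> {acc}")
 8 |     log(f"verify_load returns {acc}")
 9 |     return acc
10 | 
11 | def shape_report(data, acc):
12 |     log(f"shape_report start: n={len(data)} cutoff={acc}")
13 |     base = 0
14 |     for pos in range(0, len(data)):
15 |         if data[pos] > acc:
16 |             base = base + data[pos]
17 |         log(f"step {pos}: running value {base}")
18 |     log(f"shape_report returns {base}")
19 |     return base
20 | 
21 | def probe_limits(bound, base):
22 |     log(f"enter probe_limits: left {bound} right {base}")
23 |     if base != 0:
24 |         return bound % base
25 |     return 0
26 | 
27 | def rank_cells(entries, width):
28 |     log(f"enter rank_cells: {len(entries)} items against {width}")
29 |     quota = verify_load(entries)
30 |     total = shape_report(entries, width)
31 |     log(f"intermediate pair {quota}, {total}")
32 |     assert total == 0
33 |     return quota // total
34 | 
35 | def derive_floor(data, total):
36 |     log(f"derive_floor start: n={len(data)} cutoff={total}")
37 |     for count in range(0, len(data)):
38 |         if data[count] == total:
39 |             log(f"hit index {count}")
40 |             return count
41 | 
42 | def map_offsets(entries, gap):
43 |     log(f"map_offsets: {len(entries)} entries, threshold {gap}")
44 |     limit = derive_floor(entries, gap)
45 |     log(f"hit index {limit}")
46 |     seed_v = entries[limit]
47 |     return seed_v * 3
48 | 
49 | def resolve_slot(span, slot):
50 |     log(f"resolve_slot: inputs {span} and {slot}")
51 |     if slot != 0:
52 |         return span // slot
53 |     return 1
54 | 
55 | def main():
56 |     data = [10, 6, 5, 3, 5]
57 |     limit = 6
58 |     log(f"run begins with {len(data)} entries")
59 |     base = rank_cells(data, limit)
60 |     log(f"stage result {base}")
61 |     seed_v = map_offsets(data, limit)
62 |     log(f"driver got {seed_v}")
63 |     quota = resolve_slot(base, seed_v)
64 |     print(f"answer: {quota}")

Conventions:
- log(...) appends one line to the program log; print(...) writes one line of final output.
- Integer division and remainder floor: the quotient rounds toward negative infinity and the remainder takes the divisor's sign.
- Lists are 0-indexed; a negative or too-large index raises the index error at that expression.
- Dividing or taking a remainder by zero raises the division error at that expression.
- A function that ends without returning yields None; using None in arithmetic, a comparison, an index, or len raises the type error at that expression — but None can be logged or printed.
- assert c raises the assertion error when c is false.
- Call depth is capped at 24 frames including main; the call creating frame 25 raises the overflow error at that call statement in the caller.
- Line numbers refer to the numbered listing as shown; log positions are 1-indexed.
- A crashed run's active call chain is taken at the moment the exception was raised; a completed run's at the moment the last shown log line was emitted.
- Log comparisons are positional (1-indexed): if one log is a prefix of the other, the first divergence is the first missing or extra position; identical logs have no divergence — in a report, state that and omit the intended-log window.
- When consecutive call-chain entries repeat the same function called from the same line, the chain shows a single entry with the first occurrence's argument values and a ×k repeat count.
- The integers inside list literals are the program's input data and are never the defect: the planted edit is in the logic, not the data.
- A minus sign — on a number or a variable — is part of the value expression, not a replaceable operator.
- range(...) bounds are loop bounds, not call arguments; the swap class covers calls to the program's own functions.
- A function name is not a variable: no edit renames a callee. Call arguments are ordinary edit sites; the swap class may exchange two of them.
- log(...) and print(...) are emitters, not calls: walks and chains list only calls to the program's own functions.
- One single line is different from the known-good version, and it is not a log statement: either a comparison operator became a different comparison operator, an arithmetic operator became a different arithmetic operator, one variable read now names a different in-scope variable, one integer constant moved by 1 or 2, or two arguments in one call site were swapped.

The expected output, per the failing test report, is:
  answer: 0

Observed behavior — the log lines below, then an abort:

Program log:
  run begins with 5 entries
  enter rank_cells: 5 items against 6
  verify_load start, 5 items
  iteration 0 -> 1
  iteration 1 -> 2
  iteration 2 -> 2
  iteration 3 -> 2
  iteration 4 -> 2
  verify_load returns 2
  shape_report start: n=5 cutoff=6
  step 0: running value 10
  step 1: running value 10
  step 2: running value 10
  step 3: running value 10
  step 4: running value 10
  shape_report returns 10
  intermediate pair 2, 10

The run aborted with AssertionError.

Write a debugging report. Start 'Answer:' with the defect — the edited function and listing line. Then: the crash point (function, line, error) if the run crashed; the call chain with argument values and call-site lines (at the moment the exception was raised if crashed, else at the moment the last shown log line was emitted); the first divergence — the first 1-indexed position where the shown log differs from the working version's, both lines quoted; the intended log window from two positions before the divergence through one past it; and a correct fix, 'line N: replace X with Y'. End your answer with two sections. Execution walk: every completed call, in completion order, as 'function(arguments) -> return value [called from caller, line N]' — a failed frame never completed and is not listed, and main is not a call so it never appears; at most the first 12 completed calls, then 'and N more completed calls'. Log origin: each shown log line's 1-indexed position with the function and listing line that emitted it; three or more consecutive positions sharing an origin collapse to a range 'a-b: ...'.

Answer: the defect is in rank_cells at line 32.
Core observation: The log ends early — 17 lines, where the working version next logs 'stage result 0'.
Crash: rank_cells, line 32, AssertionError.
Call chain: main -> rank_cells([10, 6, 5, 3, 5], 6) (called at line 59).
First divergence: position 18 — after 17 matching lines the faulty run goes silent; intended next line 'stage result 0'.
Intended log window:
  16: shape_report returns 10
  17: intermediate pair 2, 10
  18: stage result 0
  19: map_offsets: 5 entries, threshold 6
Execution walk:
  verify_load([10, 6, 5, 3, 5]) -> 2  [called from rank_cells, line 29]
  shape_report([10, 6, 5, 3, 5], 6) -> 10  [called from rank_cells, line 30]
Log origin:
  1: from main, line 58
  2: from rank_cells, line 28
  3: from verify_load, line 2
  4-8: from verify_load, line 7
  9: from verify_load, line 8
  10: from shape_report, line 12
  11-15: from shape_report, line 17
  16: from shape_report, line 18
  17: from rank_cells, line 31
A correct fix: line 32: replace `==` with `>`.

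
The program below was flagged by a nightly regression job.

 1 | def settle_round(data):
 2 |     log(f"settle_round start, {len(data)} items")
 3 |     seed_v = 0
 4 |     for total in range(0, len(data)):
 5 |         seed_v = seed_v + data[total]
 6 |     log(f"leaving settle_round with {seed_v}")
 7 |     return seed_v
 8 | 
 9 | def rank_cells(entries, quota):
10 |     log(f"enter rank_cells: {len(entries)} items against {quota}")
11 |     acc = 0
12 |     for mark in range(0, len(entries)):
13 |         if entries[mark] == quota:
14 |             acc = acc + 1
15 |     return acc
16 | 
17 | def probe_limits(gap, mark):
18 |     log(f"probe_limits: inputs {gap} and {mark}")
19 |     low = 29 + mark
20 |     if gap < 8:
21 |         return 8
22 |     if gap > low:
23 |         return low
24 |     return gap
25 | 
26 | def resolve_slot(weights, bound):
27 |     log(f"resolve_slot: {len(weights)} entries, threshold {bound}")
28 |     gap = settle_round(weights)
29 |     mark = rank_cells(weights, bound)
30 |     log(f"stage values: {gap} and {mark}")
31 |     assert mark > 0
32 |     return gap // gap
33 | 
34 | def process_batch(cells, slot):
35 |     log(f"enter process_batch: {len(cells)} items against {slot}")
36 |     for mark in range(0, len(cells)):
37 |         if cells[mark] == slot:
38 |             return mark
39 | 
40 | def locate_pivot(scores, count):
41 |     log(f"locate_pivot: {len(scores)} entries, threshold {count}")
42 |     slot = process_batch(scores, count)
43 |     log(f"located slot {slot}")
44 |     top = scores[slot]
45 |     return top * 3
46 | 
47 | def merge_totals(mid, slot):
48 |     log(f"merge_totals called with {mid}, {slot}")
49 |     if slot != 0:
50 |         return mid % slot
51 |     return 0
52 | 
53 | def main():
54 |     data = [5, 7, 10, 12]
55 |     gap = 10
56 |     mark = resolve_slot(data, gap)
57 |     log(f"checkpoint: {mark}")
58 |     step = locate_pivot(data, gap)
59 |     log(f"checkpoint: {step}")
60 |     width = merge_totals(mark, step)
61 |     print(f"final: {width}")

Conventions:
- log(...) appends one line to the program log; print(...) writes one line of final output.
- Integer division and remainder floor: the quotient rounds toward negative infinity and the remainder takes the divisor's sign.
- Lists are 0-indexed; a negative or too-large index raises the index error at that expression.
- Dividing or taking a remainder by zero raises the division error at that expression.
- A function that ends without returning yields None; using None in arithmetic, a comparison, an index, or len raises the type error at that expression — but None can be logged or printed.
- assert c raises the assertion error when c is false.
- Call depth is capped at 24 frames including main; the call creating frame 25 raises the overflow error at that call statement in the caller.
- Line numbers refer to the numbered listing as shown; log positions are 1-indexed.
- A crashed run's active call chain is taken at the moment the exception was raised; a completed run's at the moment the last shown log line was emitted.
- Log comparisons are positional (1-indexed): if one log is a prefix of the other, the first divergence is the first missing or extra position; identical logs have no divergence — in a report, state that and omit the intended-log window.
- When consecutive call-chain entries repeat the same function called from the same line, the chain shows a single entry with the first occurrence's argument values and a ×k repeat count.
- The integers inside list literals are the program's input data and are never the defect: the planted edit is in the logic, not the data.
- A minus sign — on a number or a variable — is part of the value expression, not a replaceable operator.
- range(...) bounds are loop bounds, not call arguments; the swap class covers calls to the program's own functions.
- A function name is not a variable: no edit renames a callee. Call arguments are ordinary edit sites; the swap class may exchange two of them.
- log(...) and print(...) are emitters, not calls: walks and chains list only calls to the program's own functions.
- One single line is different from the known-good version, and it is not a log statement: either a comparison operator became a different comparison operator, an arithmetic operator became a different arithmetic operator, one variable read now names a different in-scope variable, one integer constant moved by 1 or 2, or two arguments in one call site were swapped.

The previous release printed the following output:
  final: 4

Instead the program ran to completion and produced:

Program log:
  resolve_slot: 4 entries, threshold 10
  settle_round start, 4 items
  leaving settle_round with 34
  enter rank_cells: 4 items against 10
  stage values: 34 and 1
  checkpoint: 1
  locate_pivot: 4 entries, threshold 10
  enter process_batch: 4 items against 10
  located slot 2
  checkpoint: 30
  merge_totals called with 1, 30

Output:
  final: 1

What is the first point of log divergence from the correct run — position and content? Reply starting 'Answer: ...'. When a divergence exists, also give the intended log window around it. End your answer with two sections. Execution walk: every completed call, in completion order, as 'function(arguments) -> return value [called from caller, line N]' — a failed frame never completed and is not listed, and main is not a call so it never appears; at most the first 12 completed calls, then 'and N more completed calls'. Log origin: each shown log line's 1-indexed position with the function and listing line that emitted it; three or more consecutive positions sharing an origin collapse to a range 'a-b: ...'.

Answer: position 6 — the shown line 'checkpoint: 1' should read 'checkpoint: 34'.
Intended log window:
  4: enter rank_cells: 4 items against 10
  5: stage values: 34 and 1
  6: checkpoint: 34
  7: locate_pivot: 4 entries, threshold 10
Execution walk:
  settle_round([5, 7, 10, 12]) -> 34  [called from resolve_slot, line 28]
  rank_cells([5, 7, 10, 12], 10) -> 1  [called from resolve_slot, line 29]
  resolve_slot([5, 7, 10, 12], 10) -> 1  [called from main, line 56]
  process_batch([5, 7, 10, 12], 10) -> 2  [called from locate_pivot, line 42]
  locate_pivot([5, 7, 10, 12], 10) -> 30  [called from main, line 58]
  merge_totals(1, 30) -> 1  [called from main, line 60]
Log origins:
  1: from resolve_slot, line 27
  2: from settle_round, line 2
  3: from settle_round, line 6
  4: from rank_cells, line 10
  5: from resolve_slot, line 30
  6: from main, line 57
  7: from locate_pivot, line 41
  8: from process_batch, line 35
  9: from locate_pivot, line 43
  10: from main, line 59
  11: from merge_totals, line 48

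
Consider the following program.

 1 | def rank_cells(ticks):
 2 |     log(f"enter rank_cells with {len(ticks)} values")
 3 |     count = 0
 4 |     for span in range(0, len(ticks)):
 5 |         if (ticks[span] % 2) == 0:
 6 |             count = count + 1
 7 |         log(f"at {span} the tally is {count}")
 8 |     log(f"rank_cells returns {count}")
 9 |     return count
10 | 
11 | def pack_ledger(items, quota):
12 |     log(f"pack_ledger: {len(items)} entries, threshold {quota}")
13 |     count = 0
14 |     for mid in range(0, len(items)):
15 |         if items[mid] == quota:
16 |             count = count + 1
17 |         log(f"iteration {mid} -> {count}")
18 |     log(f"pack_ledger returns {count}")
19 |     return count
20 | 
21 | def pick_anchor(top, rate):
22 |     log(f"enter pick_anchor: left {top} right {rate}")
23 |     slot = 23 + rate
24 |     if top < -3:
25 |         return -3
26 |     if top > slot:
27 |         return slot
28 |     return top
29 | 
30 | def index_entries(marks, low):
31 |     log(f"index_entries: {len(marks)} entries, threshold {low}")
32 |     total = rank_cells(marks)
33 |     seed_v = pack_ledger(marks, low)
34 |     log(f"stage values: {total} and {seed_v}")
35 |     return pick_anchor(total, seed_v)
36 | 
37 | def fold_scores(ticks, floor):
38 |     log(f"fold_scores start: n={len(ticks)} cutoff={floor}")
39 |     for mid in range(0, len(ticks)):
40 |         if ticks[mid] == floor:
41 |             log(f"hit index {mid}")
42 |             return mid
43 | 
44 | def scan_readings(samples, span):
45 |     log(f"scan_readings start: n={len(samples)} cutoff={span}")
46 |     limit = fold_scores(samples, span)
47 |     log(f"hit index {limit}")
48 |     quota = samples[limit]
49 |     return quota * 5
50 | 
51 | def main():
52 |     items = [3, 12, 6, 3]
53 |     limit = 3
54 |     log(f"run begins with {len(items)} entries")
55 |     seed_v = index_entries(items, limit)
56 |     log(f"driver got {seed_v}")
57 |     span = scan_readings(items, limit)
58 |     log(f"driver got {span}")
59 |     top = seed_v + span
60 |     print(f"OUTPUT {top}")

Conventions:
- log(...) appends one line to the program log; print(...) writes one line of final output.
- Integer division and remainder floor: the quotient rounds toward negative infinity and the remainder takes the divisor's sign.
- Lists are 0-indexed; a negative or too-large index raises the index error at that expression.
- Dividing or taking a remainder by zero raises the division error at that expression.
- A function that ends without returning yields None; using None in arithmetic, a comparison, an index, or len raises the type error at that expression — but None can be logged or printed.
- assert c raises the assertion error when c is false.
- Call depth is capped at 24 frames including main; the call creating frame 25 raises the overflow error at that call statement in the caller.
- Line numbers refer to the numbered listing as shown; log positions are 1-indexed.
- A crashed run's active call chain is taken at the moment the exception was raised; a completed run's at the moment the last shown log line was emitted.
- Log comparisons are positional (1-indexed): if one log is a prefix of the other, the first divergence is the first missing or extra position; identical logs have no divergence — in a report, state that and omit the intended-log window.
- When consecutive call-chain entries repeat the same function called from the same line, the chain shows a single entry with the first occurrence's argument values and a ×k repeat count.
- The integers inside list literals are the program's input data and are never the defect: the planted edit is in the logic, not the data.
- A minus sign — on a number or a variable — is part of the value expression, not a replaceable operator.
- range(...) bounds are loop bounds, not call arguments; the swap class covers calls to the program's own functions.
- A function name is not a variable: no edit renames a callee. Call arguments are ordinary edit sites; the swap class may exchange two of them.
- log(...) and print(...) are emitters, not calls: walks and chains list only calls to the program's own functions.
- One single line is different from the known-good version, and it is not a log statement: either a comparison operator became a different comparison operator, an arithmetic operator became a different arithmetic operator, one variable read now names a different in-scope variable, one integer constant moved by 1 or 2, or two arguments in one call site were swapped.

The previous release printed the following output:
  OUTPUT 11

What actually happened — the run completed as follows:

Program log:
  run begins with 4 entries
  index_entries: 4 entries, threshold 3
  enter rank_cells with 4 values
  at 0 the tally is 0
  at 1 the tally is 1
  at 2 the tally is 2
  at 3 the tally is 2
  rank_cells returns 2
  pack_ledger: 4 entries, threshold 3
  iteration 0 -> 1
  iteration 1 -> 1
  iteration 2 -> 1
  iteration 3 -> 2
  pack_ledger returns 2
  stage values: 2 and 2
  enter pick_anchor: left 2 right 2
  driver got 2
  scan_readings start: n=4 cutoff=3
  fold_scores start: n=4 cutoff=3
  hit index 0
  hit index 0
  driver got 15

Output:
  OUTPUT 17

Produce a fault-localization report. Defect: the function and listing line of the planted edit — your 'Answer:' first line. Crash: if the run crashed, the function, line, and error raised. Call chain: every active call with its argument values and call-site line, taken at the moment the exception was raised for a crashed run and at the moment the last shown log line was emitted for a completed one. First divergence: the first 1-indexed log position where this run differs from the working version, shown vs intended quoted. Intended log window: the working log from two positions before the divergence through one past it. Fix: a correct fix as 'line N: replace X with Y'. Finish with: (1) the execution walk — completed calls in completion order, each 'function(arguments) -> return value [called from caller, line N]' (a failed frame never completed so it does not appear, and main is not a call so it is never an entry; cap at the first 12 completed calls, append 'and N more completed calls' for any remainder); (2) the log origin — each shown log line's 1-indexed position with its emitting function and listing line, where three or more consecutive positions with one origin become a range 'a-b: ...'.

Answer: the defect is in scan_readings at line 49.
Key fact: Position 22 is the first bad log line: 'driver got 15' should read 'driver got 9'.
Call chain: main.
First divergence: position 22 — shown 'driver got 15', intended 'driver got 9'.
Intended log window:
  20: hit index 0
  21: hit index 0
  22: driver got 9
Execution walk:
  rank_cells([3, 12, 6, 3]) -> 2  [called from index_entries, line 32]
  pack_ledger([3, 12, 6, 3], 3) -> 2  [called from index_entries, line 33]
  pick_anchor(2, 2) -> 2  [called from index_entries, line 35]
  index_entries([3, 12, 6, 3], 3) -> 2  [called from main, line 55]
  fold_scores([3, 12, 6, 3], 3) -> 0  [called from scan_readings, line 46]
  scan_readings([3, 12, 6, 3], 3) -> 15  [called from main, line 57]
Log origins:
  1: logged in main at line 54
  2: logged in index_entries at line 31
  3: logged in rank_cells at line 2
  4-7: logged in rank_cells at line 7
  8: logged in rank_cells at line 8
  9: logged in pack_ledger at line 12
  10-13: logged in pack_ledger at line 17
  14: logged in pack_ledger at line 18
  15: logged in index_entries at line 34
  16: logged in pick_anchor at line 22
  17: logged in main at line 56
  18: logged in scan_readings at line 45
  19: logged in fold_scores at line 38
  20: logged in fold_scores at line 41
  21: logged in scan_readings at line 47
  22: logged in main at line 58
A correct fix: line 49: replace `5` with `3`.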